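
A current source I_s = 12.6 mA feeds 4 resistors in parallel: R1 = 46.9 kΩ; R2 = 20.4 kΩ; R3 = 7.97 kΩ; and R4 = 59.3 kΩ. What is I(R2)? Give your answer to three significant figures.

I ≈ 2.90 mA

ΣG = 1/46.9 + 1/20.4 + 1/7.97 + 1/59.3 = 0.2127.
Current divider: I(R2) = I_s · G_k/ΣG = 12.6 × (0.04902/0.2127) = 12.6 × 0.2305 = 2.904 mA.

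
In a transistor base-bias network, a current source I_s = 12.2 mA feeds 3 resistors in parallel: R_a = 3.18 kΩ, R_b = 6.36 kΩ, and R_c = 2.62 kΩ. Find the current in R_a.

I ≈ 4.50 mA

Total conductance ΣG = 1/3.18 + 1/6.36 + 1/2.62 = 0.8534 (units of 1/kΩ).
By the current-divider rule, I = I_s · G_k/ΣG = 12.2 × 0.3685 = 4.496 mA.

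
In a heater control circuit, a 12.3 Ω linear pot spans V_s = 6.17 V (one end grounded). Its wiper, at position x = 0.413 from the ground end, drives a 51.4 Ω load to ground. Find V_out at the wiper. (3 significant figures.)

V_out ≈ 2.41 V

The pot divides into 7.220 Ω above the wiper and 5.080 Ω below.
Lower segment in parallel with the load: 5.080 ‖ 51.4 = 4.623 Ω.
Loaded-divider output: V_out = 6.17 × 0.3904 = 2.408 V.
(Unloaded: V_out = x·V_s = 2.55 V.)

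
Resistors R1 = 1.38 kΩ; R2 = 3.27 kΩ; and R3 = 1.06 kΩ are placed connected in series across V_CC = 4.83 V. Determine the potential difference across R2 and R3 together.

Total series resistance ΣR = 1.38 + 3.27 + 1.06 = 5.710 kΩ.
R_{R2..R3} = 3.27 + 1.06 = 4.330 kΩ.
By the voltage-divider rule, V = 4.83 × 4.330/5.710 = 3.663 V.

V ≈ 3.66 V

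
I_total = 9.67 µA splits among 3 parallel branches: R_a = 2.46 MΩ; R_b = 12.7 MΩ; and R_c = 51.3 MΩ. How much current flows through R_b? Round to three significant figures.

Total conductance ΣG = 1/2.46 + 1/12.7 + 1/51.3 = 0.5047 (units of 1/MΩ).
Current divider: I(R_b) = I_total · G_k/ΣG = 9.67 × (0.07874/0.5047) = 9.67 × 0.1560 = 1.509 µA.

I ≈ 1.51 µA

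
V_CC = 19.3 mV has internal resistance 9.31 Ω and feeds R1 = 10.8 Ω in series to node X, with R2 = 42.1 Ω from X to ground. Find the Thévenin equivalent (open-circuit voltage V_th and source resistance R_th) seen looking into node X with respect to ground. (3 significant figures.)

V_th ≈ 13.1 mV, R_th ≈ 13.6 Ω

R1' = 9.31 + 10.8 = 20.11 Ω (source resistance + R1).
V_th is the unloaded tap voltage: V_CC · R2/(R1'+R2) = 19.3 × 0.6767 = 13.06 mV.
With V_CC suppressed (replaced by a short), R_th = R1' ‖ R2 = (20.11 × 42.1)/(20.11 + 42.1) = 13.61 Ω.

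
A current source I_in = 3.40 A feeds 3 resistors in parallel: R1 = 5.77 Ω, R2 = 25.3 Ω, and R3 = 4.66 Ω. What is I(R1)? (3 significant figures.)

I ≈ 1.38 A

Conductances: ΣG = 1/5.77 + 1/25.3 + 1/4.66 = 0.4274 (1/Ω).
Current divider: I(R1) = I_in · G_k/ΣG = 3.40 × (0.1733/0.4274) = 3.40 × 0.4055 = 1.379 A.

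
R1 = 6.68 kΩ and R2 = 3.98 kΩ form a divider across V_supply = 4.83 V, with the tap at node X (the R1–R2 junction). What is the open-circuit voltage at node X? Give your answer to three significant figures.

V_th ≈ 1.80 V

V_th is the unloaded tap voltage: V_supply · R2/(R1+R2) = 4.83 × 0.3734 = 1.803 V.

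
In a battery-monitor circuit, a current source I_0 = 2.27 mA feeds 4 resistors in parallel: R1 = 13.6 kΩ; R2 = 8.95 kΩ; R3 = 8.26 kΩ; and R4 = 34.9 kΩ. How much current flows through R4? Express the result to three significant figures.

ΣG = 1/13.6 + 1/8.95 + 1/8.26 + 1/34.9 = 0.3350.
R4 takes the fraction G_k/ΣG = 0.02865/0.3350 = 0.08554, so I = 2.27 × 0.08554 = 0.1942 mA.

I ≈ 0.194 mA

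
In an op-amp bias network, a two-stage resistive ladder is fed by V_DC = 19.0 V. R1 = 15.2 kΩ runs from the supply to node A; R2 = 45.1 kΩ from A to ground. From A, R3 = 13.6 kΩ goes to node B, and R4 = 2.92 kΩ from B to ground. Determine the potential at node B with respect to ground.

V_B ≈ 1.49 V

Node A sees R2 in parallel with the series input of stage 2, R3 + R4 = 16.52 kΩ.
Effective lower resistance at A: R2 ‖ 16.52 = 12.09 kΩ.
V_A = 19.0 × 12.09/(15.2 + 12.09) = 8.418 V.
Then the unloaded second divider: V_B = V_A × R4/(R3+R4) = 8.418 × 0.1768 = 1.488 V.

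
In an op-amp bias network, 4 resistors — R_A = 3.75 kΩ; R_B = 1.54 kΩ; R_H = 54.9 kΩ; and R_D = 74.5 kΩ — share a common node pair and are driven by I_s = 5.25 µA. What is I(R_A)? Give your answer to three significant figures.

I ≈ 1.48 µA

Conductances: ΣG = 1/3.75 + 1/1.54 + 1/54.9 + 1/74.5 = 0.9477 (1/kΩ).
Current divider: I(R_A) = I_s · G_k/ΣG = 5.25 × (0.2667/0.9477) = 5.25 × 0.2814 = 1.477 µA.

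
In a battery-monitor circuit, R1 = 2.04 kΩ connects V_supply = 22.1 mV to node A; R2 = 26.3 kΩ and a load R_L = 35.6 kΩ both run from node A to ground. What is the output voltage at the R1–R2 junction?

V_out ≈ 19.5 mV

First combine the lower leg with the load: R2 ‖ R_L = 15.13 kΩ.
Then V_out = V_supply · R2'/(R1 + R2') = 22.1 × 15.13/17.17 = 19.47 mV.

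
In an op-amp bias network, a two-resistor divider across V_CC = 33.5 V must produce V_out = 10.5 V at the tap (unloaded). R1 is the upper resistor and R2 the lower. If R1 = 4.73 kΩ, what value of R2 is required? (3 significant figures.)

Required fraction k = V_out/V_CC = 0.3134.
So R2 = R1 · V_out/(V_CC − V_out) = 4.73 × 10.5/(33.5 − 10.5) = 4.73 × 0.4565 = 2.159 kΩ.

R2 ≈ 2.16 kΩ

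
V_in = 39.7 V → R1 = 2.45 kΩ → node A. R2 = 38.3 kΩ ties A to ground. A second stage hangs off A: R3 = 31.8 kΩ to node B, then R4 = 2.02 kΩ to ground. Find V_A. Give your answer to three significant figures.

V_A ≈ 34.9 V

Node A sees R2 in parallel with the series input of stage 2, R3 + R4 = 33.82 kΩ.
Effective lower resistance at A: R2 ‖ 33.82 = 17.96 kΩ.
First divider: V_A = V_in · 17.96/(2.45 + 17.96) = 34.93 V.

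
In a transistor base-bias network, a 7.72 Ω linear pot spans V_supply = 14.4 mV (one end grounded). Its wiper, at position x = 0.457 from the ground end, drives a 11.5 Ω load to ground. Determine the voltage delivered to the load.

V_out ≈ 5.64 mV

Lower segment x·R_p = 3.528 Ω; upper segment (1−x)·R_p = 4.192 Ω.
(x·R_p) ‖ R_L = 2.700 Ω.
V_out = 14.4 × 2.700/(4.192 + 2.700) = 5.641 mV.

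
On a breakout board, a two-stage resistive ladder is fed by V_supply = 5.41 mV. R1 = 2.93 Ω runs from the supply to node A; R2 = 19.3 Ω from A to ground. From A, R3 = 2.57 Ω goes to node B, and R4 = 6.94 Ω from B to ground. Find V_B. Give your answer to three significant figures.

Looking into the second stage from A: R3 + R4 = 9.510 Ω appears in parallel with R2.
R2 ‖ (R3+R4) = 6.371 Ω.
So V_A = 5.41 × 0.6850 = 3.706 mV.
Then the unloaded second divider: V_B = V_A × R4/(R3+R4) = 3.706 × 0.7298 = 2.704 mV.

V_B ≈ 2.70 mV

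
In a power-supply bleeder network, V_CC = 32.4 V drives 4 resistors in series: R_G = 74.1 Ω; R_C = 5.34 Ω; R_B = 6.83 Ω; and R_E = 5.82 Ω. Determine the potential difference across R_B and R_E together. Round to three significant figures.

V ≈ 4.45 V

Total series resistance ΣR = 74.1 + 5.34 + 6.83 + 5.82 = 92.09 Ω.
R_{R_B..R_E} = 6.83 + 5.82 = 12.65 Ω.
Voltage divider: V = V_CC · (12.65 / 92.09) = 32.4 × 0.1374 = 4.451 V.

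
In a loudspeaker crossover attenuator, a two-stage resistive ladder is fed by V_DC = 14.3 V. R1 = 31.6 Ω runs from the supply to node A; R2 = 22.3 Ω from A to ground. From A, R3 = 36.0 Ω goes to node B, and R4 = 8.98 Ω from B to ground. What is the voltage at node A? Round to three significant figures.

V_A ≈ 4.58 V

Node A sees R2 in parallel with the series input of stage 2, R3 + R4 = 44.98 Ω.
Effective lower resistance at A: R2 ‖ 44.98 = 14.91 Ω.
So V_A = 14.3 × 0.3206 = 4.584 V.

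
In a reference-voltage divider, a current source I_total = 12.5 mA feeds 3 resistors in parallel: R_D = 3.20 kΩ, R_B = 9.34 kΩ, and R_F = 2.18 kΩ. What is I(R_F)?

Conductances: ΣG = 1/3.20 + 1/9.34 + 1/2.18 = 0.8783 (1/kΩ).
By the current-divider rule, I = I_total · G_k/ΣG = 12.5 × 0.5223 = 6.529 mA.

I ≈ 6.53 mA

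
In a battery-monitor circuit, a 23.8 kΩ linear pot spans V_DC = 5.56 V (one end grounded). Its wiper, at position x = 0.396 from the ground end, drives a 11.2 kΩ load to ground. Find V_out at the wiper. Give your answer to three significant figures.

V_out ≈ 1.46 V

Lower segment x·R_p = 9.425 kΩ; upper segment (1−x)·R_p = 14.38 kΩ.
R_L loads the lower segment: effective lower R = 5.118 kΩ.
Loaded-divider output: V_out = 5.56 × 0.2626 = 1.460 V.
(Unloaded: V_out = x·V_DC = 2.20 V.)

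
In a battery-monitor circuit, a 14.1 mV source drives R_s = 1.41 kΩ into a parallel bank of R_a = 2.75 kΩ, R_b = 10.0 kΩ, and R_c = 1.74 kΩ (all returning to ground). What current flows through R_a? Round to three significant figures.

I ≈ 2.08 µA

Equivalent of the parallel group: R_p = 0.9631 kΩ.
Node voltage V_A = V_supply · R_p/(R_s + R_p) = 14.1 × 0.4058 = 5.722 mV.
I(R_a) = V_A / R_a = 5.722/2.75 = 2.081 µA.
(Equivalently: I_total = 5.942 µA, then current-divider fraction G_k/ΣG = 0.3502.)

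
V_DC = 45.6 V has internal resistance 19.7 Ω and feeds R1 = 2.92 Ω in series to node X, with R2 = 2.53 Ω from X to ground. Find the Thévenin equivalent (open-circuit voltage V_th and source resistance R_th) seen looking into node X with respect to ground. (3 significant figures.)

V_th ≈ 4.59 V, R_th ≈ 2.28 Ω

R1' = 19.7 + 2.92 = 22.62 Ω (source resistance + R1).
With X open, the divider is unloaded: V_th = 45.6 × 2.53/25.15 = 4.587 V.
Zeroing V_DC shorts the top of R1' to ground, so R_th = R1' ‖ R2 = 2.275 Ω.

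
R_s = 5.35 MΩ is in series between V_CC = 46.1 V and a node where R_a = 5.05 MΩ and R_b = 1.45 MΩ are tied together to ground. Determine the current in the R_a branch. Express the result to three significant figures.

I ≈ 1.59 µA

Parallel bank: R_p = 1/(1/5.05 + 1/1.45) = 1.127 MΩ.
V_A = 46.1 × 1.127/6.477 = 8.019 V.
Branch current I = V_A/R_a = 8.019/5.05 = 1.588 µA.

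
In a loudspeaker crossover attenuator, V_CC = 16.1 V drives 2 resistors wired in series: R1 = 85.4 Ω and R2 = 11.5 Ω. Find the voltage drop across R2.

V ≈ 1.91 V

Total series resistance ΣR = 85.4 + 11.5 = 96.90 Ω.
By the voltage-divider rule, V = 16.1 × 11.50/96.90 = 1.911 V.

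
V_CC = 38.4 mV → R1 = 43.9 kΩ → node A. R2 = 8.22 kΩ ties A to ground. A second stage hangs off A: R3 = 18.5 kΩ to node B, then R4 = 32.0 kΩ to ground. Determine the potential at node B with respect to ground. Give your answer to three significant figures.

V_B ≈ 3.37 mV

Looking into the second stage from A: R3 + R4 = 50.50 kΩ appears in parallel with R2.
Effective lower resistance at A: R2 ‖ 50.50 = 7.069 kΩ.
So V_A = 38.4 × 0.1387 = 5.326 mV.
Then the unloaded second divider: V_B = V_A × R4/(R3+R4) = 5.326 × 0.6337 = 3.375 mV.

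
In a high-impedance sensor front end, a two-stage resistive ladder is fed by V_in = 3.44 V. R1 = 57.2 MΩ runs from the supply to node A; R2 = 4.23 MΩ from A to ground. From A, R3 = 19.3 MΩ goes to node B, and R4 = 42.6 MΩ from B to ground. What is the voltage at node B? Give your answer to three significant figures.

V_B ≈ 0.153 V

Looking into the second stage from A: R3 + R4 = 61.90 MΩ appears in parallel with R2.
R2 ‖ (R3+R4) = 3.959 MΩ.
V_A = 3.44 × 3.959/(57.2 + 3.959) = 0.2227 V.
V_B = V_A × 0.6882 = 0.1533 V.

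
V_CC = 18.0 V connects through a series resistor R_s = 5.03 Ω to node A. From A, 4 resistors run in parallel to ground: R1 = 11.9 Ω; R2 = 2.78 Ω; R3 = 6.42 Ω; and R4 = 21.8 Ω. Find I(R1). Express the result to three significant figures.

Equivalent of the parallel group: R_p = 1.549 Ω.
Node voltage V_A = V_CC · R_p/(R_s + R_p) = 18.0 × 0.2355 = 4.239 V.
I(R1) = V_A / R1 = 4.239/11.9 = 0.3562 A.
(Check via current divider: I_total = 2.736 A; share G_k/ΣG = 0.1302 → same result.)

I ≈ 0.356 A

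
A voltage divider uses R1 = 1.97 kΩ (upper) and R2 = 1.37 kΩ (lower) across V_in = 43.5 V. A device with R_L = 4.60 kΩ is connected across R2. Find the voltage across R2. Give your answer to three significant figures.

V_out ≈ 15.2 V

The load sits in parallel with R2, giving an effective lower resistance R2' = R2·R_L/(R2+R_L) = 1.056 kΩ.
Voltage divider with the loaded lower leg: V_out = 43.5 × 1.056/(1.97 + 1.056) = 43.5 × 0.3489 = 15.18 V.
(Unloaded it would be 17.8 V; the load pulls it down.)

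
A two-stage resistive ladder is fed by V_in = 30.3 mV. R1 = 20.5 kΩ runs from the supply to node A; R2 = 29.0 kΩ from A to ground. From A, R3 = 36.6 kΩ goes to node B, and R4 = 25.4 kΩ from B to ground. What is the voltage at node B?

Node A sees R2 in parallel with the series input of stage 2, R3 + R4 = 62.00 kΩ.
Effective lower resistance at A: R2 ‖ 62.00 = 19.76 kΩ.
V_A = 30.3 × 19.76/(20.5 + 19.76) = 14.87 mV.
Stage 2 is unloaded, so V_B = V_A · R4/(R3+R4) = 14.87 × 25.4/62.00 = 6.092 mV.

V_B ≈ 6.09 mV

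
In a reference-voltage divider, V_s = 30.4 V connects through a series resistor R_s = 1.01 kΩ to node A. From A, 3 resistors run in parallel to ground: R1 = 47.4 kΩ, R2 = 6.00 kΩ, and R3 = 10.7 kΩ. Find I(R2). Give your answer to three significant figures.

I ≈ 3.95 mA

Equivalent of the parallel group: R_p = 3.556 kΩ.
Node voltage V_A = V_s · R_p/(R_s + R_p) = 30.4 × 0.7788 = 23.68 V.
I(R2) = V_A / R2 = 23.68/6.00 = 3.946 mA.
(Check via current divider: I_total = 6.658 mA; share G_k/ΣG = 0.5927 → same result.)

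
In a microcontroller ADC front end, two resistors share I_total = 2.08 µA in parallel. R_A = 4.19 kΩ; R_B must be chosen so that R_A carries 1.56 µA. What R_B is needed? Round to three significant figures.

R_B ≈ 12.6 kΩ

The fraction through R_A equals R_B/(R_A+R_B).
With f = 0.7500, R_B = R_A · f/(1−f) = 4.19 × 3.000 = 12.57 kΩ.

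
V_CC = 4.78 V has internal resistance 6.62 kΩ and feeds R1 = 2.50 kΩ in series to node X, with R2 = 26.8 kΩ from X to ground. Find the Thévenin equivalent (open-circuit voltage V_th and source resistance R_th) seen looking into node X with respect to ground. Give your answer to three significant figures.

R1' = 6.62 + 2.50 = 9.120 kΩ (source resistance + R1).
With X open, the divider is unloaded: V_th = 4.78 × 26.8/35.92 = 3.566 V.
With V_CC suppressed (replaced by a short), R_th = R1' ‖ R2 = (9.120 × 26.8)/(9.120 + 26.8) = 6.804 kΩ.

V_th ≈ 3.57 V, R_th ≈ 6.80 kΩ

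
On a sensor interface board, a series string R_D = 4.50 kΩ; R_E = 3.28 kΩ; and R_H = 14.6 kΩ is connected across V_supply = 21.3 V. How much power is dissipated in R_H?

P ≈ 13.2 mW

The common current is I = 21.3/22.38 = 0.9517 mA.
V(R_H) = I·R = 13.90 V; P = V·I = 13.90 × 0.9517 = 13.22 mW.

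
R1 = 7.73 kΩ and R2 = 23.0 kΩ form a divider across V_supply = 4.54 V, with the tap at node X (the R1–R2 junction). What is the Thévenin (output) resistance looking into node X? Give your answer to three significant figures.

R_th ≈ 5.79 kΩ

With V_supply suppressed (replaced by a short), R_th = R1 ‖ R2 = (7.730 × 23.0)/(7.730 + 23.0) = 5.786 kΩ.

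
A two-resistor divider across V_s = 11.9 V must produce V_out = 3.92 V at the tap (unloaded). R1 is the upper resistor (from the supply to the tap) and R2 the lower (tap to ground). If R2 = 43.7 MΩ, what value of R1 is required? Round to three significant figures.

R1 ≈ 89.0 MΩ

The divider ratio is R2/(R1+R2) = 3.92/11.9 = 0.3294.
Rearranging, R1 = R2·(1−k)/k = 43.7 × 2.036 = 88.96 MΩ.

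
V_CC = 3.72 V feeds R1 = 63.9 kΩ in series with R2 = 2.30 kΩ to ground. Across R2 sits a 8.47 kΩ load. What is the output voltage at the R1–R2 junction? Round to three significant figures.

V_out ≈ 0.102 V

First combine the lower leg with the load: R2 ‖ R_L = 1.809 kΩ.
Then V_out = V_CC · R2'/(R1 + R2') = 3.72 × 1.809/65.71 = 0.1024 V.
(Unloaded it would be 0.129 V; the load pulls it down.)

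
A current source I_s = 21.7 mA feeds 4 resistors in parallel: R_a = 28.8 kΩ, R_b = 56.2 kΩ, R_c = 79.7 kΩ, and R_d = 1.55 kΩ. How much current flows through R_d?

I ≈ 19.7 mA

Total conductance ΣG = 1/28.8 + 1/56.2 + 1/79.7 + 1/1.55 = 0.7102 (units of 1/kΩ).
Current divider: I(R_d) = I_s · G_k/ΣG = 21.7 × (0.6452/0.7102) = 21.7 × 0.9084 = 19.71 mA.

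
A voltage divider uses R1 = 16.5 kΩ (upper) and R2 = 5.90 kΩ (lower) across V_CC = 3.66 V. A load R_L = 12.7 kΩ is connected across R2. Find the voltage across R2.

V_out ≈ 0.718 V

The load sits in parallel with R2, giving an effective lower resistance R2' = R2·R_L/(R2+R_L) = 4.028 kΩ.
Voltage divider with the loaded lower leg: V_out = 3.66 × 4.028/(16.5 + 4.028) = 3.66 × 0.1962 = 0.7182 V.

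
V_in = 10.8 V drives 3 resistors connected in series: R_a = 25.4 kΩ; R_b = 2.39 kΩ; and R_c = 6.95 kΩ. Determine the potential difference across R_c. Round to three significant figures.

Total series resistance ΣR = 25.4 + 2.39 + 6.95 = 34.74 kΩ.
By the voltage-divider rule, V = 10.8 × 6.950/34.74 = 2.161 V.

V ≈ 2.16 V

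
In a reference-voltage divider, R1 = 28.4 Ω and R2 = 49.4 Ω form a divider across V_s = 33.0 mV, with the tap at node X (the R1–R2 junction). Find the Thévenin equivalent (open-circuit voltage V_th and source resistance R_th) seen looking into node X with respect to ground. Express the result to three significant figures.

Open-circuit (no load on X): V_th = V_s · R2/(R1 + R2) = 33.0 × 49.4/(28.40 + 49.4) = 20.95 mV.
Zeroing V_s shorts the top of R1 to ground, so R_th = R1 ‖ R2 = 18.03 Ω.

V_th ≈ 21.0 mV, R_th ≈ 18.0 Ω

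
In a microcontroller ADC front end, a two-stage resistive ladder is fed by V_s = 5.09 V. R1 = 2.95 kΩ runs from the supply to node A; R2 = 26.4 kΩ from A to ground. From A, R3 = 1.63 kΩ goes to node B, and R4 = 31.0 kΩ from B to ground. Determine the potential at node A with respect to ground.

Node A sees R2 in parallel with the series input of stage 2, R3 + R4 = 32.63 kΩ.
R2 ‖ (R3+R4) = 14.59 kΩ.
First divider: V_A = V_s · 14.59/(2.95 + 14.59) = 4.234 V.

V_A ≈ 4.23 V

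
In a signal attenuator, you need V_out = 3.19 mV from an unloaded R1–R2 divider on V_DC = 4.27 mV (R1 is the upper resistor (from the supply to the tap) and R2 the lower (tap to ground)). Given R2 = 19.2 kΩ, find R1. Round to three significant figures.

V_out/V_DC = R2/(R1+R2) = 0.7471.
Rearranging, R1 = R2·(1−k)/k = 19.2 × 0.3386 = 6.500 kΩ.

R1 ≈ 6.50 kΩ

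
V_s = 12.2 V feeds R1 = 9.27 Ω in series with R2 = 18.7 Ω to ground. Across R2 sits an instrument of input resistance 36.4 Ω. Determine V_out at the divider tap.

V_out ≈ 6.97 V

First combine the lower leg with the load: R2 ‖ R_L = 12.35 Ω.
Now apply the divider: V_out = 12.2 × 0.5713 = 6.970 V.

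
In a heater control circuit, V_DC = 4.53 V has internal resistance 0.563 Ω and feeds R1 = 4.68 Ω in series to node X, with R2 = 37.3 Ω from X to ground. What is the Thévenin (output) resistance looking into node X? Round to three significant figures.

R1' = 0.563 + 4.68 = 5.243 Ω (source resistance + R1).
With V_DC suppressed (replaced by a short), R_th = R1' ‖ R2 = (5.243 × 37.3)/(5.243 + 37.3) = 4.597 Ω.

R_th ≈ 4.60 Ω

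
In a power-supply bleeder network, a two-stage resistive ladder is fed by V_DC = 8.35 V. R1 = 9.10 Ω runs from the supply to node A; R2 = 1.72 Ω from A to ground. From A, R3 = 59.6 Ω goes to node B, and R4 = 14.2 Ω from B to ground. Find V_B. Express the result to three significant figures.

V_B ≈ 0.250 V

The second stage (R3 + R4 = 73.80 Ω) loads node A in parallel with R2.
R2 ‖ (R3+R4) = 1.681 Ω.
V_A = 8.35 × 1.681/(9.10 + 1.681) = 1.302 V.
Then the unloaded second divider: V_B = V_A × R4/(R3+R4) = 1.302 × 0.1924 = 0.2505 V.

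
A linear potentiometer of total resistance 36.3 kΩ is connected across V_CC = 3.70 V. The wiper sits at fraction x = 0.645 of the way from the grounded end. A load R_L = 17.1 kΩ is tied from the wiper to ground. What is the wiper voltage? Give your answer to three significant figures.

V_out ≈ 1.61 V

Lower segment x·R_p = 23.41 kΩ; upper segment (1−x)·R_p = 12.89 kΩ.
R_L loads the lower segment: effective lower R = 9.882 kΩ.
Loaded-divider output: V_out = 3.70 × 0.4340 = 1.606 V.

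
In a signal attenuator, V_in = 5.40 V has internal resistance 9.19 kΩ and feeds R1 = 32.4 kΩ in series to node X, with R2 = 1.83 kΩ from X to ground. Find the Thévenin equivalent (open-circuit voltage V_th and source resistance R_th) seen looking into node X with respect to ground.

R1' = 9.19 + 32.4 = 41.59 kΩ (source resistance + R1).
Open-circuit (no load on X): V_th = V_in · R2/(R1' + R2) = 5.40 × 1.83/(41.59 + 1.83) = 0.2276 V.
With V_in suppressed (replaced by a short), R_th = R1' ‖ R2 = (41.59 × 1.83)/(41.59 + 1.83) = 1.753 kΩ.

V_th ≈ 0.228 V, R_th ≈ 1.75 kΩ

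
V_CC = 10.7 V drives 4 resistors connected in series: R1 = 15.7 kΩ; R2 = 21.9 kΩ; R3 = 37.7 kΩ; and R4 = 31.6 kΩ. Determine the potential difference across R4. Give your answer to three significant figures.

V ≈ 3.16 V

Series total: ΣR = 15.7 + 21.9 + 37.7 + 31.6 = 106.9 kΩ.
Voltage divider: V = V_CC · (31.60 / 106.9) = 10.7 × 0.2956 = 3.163 V.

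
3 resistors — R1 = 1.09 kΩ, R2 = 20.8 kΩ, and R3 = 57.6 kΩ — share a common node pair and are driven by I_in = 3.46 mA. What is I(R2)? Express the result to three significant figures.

I ≈ 0.169 mA

ΣG = 1/1.09 + 1/20.8 + 1/57.6 = 0.9829.
By the current-divider rule, I = I_in · G_k/ΣG = 3.46 × 0.04891 = 0.1692 mA.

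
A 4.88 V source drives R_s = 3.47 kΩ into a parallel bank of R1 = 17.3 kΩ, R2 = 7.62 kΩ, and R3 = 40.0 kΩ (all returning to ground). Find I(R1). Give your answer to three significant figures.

I ≈ 0.162 mA

Parallel bank: R_p = 1/(1/17.3 + 1/7.62 + 1/40.0) = 4.672 kΩ.
V_A by voltage divider: V_A = 4.88 × 4.672/(3.47 + 4.672) = 2.800 V.
I(R1) = V_A / R1 = 2.800/17.3 = 0.1619 mA.
(Equivalently: I_total = 0.5994 mA, then current-divider fraction G_k/ΣG = 0.2701.)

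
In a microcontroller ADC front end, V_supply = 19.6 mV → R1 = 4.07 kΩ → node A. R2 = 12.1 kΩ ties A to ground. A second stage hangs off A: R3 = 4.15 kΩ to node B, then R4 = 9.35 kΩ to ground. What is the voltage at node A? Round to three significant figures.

Looking into the second stage from A: R3 + R4 = 13.50 kΩ appears in parallel with R2.
R2 ‖ (R3+R4) = 6.381 kΩ.
V_A = 19.6 × 6.381/(4.07 + 6.381) = 11.97 mV.

V_A ≈ 12.0 mV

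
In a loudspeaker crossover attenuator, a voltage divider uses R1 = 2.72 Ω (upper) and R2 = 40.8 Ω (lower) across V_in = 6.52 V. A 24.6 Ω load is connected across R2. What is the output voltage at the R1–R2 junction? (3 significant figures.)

R2 ‖ R_L = (40.8 × 24.6)/(40.8 + 24.6) = 15.35 Ω.
Then V_out = V_in · R2'/(R1 + R2') = 6.52 × 15.35/18.07 = 5.538 V.

V_out ≈ 5.54 V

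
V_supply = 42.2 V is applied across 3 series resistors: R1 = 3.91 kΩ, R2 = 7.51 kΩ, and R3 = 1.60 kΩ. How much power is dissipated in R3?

The common current is I = 42.2/13.02 = 3.241 mA.
V(R3) = I·R = 5.186 V; P = V·I = 5.186 × 3.241 = 16.81 mW.

P ≈ 16.8 mW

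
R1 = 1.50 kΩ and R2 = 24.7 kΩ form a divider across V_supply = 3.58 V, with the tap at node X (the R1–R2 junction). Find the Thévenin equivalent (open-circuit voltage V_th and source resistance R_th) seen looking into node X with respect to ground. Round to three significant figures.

V_th ≈ 3.38 V, R_th ≈ 1.41 kΩ

With X open, the divider is unloaded: V_th = 3.58 × 24.7/26.20 = 3.375 V.
Looking into X with the source shorted: R_th = R1·R2/(R1+R2) = 1.500 × 24.7/26.20 = 1.414 kΩ.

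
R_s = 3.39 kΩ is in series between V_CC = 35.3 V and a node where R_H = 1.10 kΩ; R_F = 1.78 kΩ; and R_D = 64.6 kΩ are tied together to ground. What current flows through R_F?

Parallel bank: R_p = 1/(1/1.10 + 1/1.78 + 1/64.6) = 0.6728 kΩ.
V_A by voltage divider: V_A = 35.3 × 0.6728/(3.39 + 0.6728) = 5.846 V.
I(R_F) = V_A / R_F = 5.846/1.78 = 3.284 mA.

I ≈ 3.28 mA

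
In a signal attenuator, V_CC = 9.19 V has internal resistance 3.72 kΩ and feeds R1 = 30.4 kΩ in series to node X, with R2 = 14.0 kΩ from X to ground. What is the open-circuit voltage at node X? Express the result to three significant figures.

R1' = 3.72 + 30.4 = 34.12 kΩ (source resistance + R1).
Open-circuit (no load on X): V_th = V_CC · R2/(R1' + R2) = 9.19 × 14.0/(34.12 + 14.0) = 2.674 V.

V_th ≈ 2.67 V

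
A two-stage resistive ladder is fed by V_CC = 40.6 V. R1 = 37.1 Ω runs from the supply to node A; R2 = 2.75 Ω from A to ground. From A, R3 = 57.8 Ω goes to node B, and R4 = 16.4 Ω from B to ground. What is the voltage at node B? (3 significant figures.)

Looking into the second stage from A: R3 + R4 = 74.20 Ω appears in parallel with R2.
Effective lower resistance at A: R2 ‖ 74.20 = 2.652 Ω.
So V_A = 40.6 × 0.06671 = 2.708 V.
Stage 2 is unloaded, so V_B = V_A · R4/(R3+R4) = 2.708 × 16.4/74.20 = 0.5986 V.

V_B ≈ 0.599 V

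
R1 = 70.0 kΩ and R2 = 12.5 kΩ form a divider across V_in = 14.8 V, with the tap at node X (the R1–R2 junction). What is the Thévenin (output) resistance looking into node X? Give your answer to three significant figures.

With V_in suppressed (replaced by a short), R_th = R1 ‖ R2 = (70.00 × 12.5)/(70.00 + 12.5) = 10.61 kΩ.

R_th ≈ 10.6 kΩ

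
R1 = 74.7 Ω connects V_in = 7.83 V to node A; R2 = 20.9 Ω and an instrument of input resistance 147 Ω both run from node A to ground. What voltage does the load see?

V_out ≈ 1.54 V

First combine the lower leg with the load: R2 ‖ R_L = 18.30 Ω.
Now apply the divider: V_out = 7.83 × 0.1968 = 1.541 V.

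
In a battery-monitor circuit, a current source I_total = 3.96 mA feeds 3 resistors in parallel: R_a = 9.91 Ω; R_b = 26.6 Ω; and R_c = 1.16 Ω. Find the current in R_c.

Total conductance ΣG = 1/9.91 + 1/26.6 + 1/1.16 = 1.001 (units of 1/Ω).
Current divider: I(R_c) = I_total · G_k/ΣG = 3.96 × (0.8621/1.001) = 3.96 × 0.8616 = 3.412 mA.

I ≈ 3.41 mA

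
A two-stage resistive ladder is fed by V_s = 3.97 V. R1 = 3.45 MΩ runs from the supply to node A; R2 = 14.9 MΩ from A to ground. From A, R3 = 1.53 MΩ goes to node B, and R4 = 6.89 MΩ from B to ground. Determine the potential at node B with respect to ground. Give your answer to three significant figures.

V_B ≈ 1.98 V

Node A sees R2 in parallel with the series input of stage 2, R3 + R4 = 8.420 MΩ.
R2 ‖ (R3+R4) = 5.380 MΩ.
First divider: V_A = V_s · 5.380/(3.45 + 5.380) = 2.419 V.
Then the unloaded second divider: V_B = V_A × R4/(R3+R4) = 2.419 × 0.8183 = 1.979 V.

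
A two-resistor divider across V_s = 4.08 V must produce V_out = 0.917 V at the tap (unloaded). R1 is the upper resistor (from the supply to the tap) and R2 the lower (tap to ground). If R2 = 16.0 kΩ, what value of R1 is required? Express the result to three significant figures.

V_out/V_s = R2/(R1+R2) = 0.2248.
So R1 = R2 · (V_s/V_out − 1) = 16.0 × (4.08/0.917 − 1) = 16.0 × 3.449 = 55.19 kΩ.

R1 ≈ 55.2 kΩ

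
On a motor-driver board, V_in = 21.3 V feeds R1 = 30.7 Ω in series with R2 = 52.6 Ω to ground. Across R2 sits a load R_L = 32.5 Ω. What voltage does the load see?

First combine the lower leg with the load: R2 ‖ R_L = 20.09 Ω.
Now apply the divider: V_out = 21.3 × 0.3955 = 8.425 V.

V_out ≈ 8.42 V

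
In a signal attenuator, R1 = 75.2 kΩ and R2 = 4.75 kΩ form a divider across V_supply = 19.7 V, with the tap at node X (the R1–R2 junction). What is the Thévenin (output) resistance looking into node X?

Looking into X with the source shorted: R_th = R1·R2/(R1+R2) = 75.20 × 4.75/79.95 = 4.468 kΩ.

R_th ≈ 4.47 kΩ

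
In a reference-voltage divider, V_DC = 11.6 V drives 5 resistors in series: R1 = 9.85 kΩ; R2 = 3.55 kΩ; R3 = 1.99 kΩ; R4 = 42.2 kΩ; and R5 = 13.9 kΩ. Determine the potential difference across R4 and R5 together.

Series total: ΣR = 9.85 + 3.55 + 1.99 + 42.2 + 13.9 = 71.49 kΩ.
R_{R4..R5} = 42.2 + 13.9 = 56.10 kΩ.
Voltage divider: V = V_DC · (56.10 / 71.49) = 11.6 × 0.7847 = 9.103 V.

V ≈ 9.10 V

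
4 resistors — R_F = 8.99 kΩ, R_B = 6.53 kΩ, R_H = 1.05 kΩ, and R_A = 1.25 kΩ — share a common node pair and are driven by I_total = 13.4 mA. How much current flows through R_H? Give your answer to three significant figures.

I ≈ 6.33 mA

Total conductance ΣG = 1/8.99 + 1/6.53 + 1/1.05 + 1/1.25 = 2.017 (units of 1/kΩ).
R_H takes the fraction G_k/ΣG = 0.9524/2.017 = 0.4722, so I = 13.4 × 0.4722 = 6.328 mA.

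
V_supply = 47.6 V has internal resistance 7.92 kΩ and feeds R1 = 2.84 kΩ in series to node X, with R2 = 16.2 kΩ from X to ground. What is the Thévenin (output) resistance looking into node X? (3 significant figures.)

R1' = 7.92 + 2.84 = 10.76 kΩ (source resistance + R1).
With V_supply suppressed (replaced by a short), R_th = R1' ‖ R2 = (10.76 × 16.2)/(10.76 + 16.2) = 6.466 kΩ.

R_th ≈ 6.47 kΩ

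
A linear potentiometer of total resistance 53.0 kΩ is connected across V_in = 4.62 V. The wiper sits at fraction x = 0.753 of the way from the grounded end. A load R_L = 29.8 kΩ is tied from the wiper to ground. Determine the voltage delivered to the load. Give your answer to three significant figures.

V_out ≈ 2.61 V

Lower segment x·R_p = 39.91 kΩ; upper segment (1−x)·R_p = 13.09 kΩ.
R_L loads the lower segment: effective lower R = 17.06 kΩ.
V_out = 4.62 × 17.06/(13.09 + 17.06) = 2.614 V.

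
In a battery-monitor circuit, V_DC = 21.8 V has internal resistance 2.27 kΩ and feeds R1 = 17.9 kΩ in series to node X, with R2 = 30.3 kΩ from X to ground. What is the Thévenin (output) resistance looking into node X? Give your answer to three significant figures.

R1' = 2.27 + 17.9 = 20.17 kΩ (source resistance + R1).
Zeroing V_DC shorts the top of R1' to ground, so R_th = R1' ‖ R2 = 12.11 kΩ.

R_th ≈ 12.1 kΩ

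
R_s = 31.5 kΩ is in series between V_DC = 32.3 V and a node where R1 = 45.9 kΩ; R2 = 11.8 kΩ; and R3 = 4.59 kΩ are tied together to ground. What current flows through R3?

I ≈ 0.627 mA

Equivalent of the parallel group: R_p = 3.083 kΩ.
V_A = 32.3 × 3.083/34.58 = 2.879 V.
I(R3) = V_A / R3 = 2.879/4.59 = 0.6273 mA.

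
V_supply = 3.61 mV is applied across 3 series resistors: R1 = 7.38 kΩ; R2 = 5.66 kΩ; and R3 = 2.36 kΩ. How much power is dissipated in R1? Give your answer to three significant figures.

P ≈ 0.406 nW

The common current is I = 3.61/15.40 = 0.2344 µA.
P(R1) = I²·R1 = (0.2344)² × 7.38 = 0.4055 nW.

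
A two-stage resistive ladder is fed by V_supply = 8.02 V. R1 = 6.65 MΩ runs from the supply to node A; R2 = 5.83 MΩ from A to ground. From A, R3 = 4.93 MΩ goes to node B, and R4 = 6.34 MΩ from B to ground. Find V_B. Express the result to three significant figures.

V_B ≈ 1.65 V

Looking into the second stage from A: R3 + R4 = 11.27 MΩ appears in parallel with R2.
Effective lower resistance at A: R2 ‖ 11.27 = 3.842 MΩ.
First divider: V_A = V_supply · 3.842/(6.65 + 3.842) = 2.937 V.
Stage 2 is unloaded, so V_B = V_A · R4/(R3+R4) = 2.937 × 6.34/11.27 = 1.652 V.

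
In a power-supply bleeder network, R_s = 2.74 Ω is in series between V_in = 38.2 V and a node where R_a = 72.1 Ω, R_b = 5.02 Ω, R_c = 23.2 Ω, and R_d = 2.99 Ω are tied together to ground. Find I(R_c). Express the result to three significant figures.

Combine the parallel branches: R_p = (1/72.1 + 1/5.02 + 1/23.2 + 1/2.99)⁻¹ = 1.693 Ω.
Node voltage V_A = V_in · R_p/(R_s + R_p) = 38.2 × 0.3819 = 14.59 V.
Branch current I = V_A/R_c = 14.59/23.2 = 0.6289 A.
(Equivalently: I_total = 8.617 A, then current-divider fraction G_k/ΣG = 0.07298.)

I ≈ 0.629 A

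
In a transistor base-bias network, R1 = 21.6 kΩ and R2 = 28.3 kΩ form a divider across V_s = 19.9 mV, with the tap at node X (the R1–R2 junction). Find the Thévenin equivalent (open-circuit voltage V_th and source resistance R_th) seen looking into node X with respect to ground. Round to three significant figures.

V_th ≈ 11.3 mV, R_th ≈ 12.3 kΩ

With X open, the divider is unloaded: V_th = 19.9 × 28.3/49.90 = 11.29 mV.
Zeroing V_s shorts the top of R1 to ground, so R_th = R1 ‖ R2 = 12.25 kΩ.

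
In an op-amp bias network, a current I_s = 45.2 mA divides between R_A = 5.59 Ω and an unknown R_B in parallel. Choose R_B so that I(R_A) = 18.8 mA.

R_B ≈ 3.98 Ω

The fraction through R_A equals R_B/(R_A+R_B).
18.8/45.2 = R_B/(R_A + R_B) → R_B = R_A · (0.4159)/(1 − 0.4159) = 5.59 × 0.7121 = 3.981 Ω.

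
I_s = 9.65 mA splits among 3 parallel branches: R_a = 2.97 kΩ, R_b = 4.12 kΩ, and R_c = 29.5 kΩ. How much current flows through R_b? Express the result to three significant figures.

Conductances: ΣG = 1/2.97 + 1/4.12 + 1/29.5 = 0.6133 (1/kΩ).
Current divider: I(R_b) = I_s · G_k/ΣG = 9.65 × (0.2427/0.6133) = 9.65 × 0.3957 = 3.819 mA.

I ≈ 3.82 mA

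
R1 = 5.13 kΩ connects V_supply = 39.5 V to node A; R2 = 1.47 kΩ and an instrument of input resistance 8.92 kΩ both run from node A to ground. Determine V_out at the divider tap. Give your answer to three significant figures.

V_out ≈ 7.80 V

R2 ‖ R_L = (1.47 × 8.92)/(1.47 + 8.92) = 1.262 kΩ.
Then V_out = V_supply · R2'/(R1 + R2') = 39.5 × 1.262/6.392 = 7.799 V.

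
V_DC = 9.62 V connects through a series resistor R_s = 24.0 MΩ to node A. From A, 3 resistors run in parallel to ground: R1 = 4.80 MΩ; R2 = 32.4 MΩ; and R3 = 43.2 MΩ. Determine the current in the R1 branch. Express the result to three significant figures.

I ≈ 0.275 µA

Combine the parallel branches: R_p = (1/4.80 + 1/32.4 + 1/43.2)⁻¹ = 3.812 MΩ.
V_A by voltage divider: V_A = 9.62 × 3.812/(24.0 + 3.812) = 1.318 V.
I(R1) = V_A / R1 = 1.318/4.80 = 0.2747 µA.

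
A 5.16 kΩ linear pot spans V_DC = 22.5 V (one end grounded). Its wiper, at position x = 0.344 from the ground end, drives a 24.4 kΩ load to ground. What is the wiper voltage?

V_out ≈ 7.39 V

The pot divides into 3.385 kΩ above the wiper and 1.775 kΩ below.
R_L loads the lower segment: effective lower R = 1.655 kΩ.
V_out = 22.5 × 1.655/(3.385 + 1.655) = 7.387 V.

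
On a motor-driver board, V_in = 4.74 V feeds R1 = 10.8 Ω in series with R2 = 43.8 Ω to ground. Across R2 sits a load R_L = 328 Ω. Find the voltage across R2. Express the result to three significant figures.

V_out ≈ 3.70 V

R2 ‖ R_L = (43.8 × 328)/(43.8 + 328) = 38.64 Ω.
Now apply the divider: V_out = 4.74 × 0.7816 = 3.705 V.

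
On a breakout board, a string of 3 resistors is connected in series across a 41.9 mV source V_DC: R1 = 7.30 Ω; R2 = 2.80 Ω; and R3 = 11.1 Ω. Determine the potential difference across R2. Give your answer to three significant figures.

V ≈ 5.53 mV

Total series resistance ΣR = 7.30 + 2.80 + 11.1 = 21.20 Ω.
V = V_DC · R/ΣR = 41.9 × 0.1321 = 5.534 mV.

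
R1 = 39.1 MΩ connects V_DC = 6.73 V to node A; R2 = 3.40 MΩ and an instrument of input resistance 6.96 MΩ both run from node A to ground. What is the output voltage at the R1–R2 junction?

R2 ‖ R_L = (3.40 × 6.96)/(3.40 + 6.96) = 2.284 MΩ.
Voltage divider with the loaded lower leg: V_out = 6.73 × 2.284/(39.1 + 2.284) = 6.73 × 0.05519 = 0.3715 V.

V_out ≈ 0.371 V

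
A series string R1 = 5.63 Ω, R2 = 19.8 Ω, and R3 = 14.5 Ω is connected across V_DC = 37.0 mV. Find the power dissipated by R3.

P ≈ 12.5 µW

Series current I = V_DC/ΣR = 37.0/39.93 = 0.9266 mA.
V(R3) = I·R = 13.44 mV; P = V·I = 13.44 × 0.9266 = 12.45 µW.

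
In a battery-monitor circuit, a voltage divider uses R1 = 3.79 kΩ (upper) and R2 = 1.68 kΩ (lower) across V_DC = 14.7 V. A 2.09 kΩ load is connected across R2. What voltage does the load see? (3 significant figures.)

V_out ≈ 2.90 V

R2 ‖ R_L = (1.68 × 2.09)/(1.68 + 2.09) = 0.9314 kΩ.
Voltage divider with the loaded lower leg: V_out = 14.7 × 0.9314/(3.79 + 0.9314) = 14.7 × 0.1973 = 2.900 V.
(Unloaded it would be 4.51 V; the load pulls it down.)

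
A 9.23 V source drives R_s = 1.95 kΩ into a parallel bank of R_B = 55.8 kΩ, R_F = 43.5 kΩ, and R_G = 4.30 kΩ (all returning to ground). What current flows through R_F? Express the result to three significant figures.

I ≈ 0.138 mA

Equivalent of the parallel group: R_p = 3.657 kΩ.
V_A by voltage divider: V_A = 9.23 × 3.657/(1.95 + 3.657) = 6.020 V.
I(R_F) = V_A / R_F = 6.020/43.5 = 0.1384 mA.
(Check via current divider: I_total = 1.646 mA; share G_k/ΣG = 0.08406 → same result.)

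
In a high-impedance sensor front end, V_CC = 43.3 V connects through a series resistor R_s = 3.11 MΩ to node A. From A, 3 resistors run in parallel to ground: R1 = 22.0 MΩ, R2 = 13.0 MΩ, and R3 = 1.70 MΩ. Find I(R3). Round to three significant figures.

I ≈ 7.93 µA

Parallel bank: R_p = 1/(1/22.0 + 1/13.0 + 1/1.70) = 1.407 MΩ.
V_A by voltage divider: V_A = 43.3 × 1.407/(3.11 + 1.407) = 13.49 V.
Branch current I = V_A/R3 = 13.49/1.70 = 7.935 µA.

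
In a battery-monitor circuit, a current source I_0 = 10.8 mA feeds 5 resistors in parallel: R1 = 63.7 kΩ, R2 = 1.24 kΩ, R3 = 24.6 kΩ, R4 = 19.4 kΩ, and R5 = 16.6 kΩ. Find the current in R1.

I ≈ 0.174 mA

ΣG = 1/63.7 + 1/1.24 + 1/24.6 + 1/19.4 + 1/16.6 = 0.9746.
Current divider: I(R1) = I_0 · G_k/ΣG = 10.8 × (0.01570/0.9746) = 10.8 × 0.01611 = 0.1740 mA.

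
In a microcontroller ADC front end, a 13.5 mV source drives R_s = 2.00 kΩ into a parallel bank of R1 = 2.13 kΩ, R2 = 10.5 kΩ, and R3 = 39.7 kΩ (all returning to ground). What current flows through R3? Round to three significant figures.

I ≈ 0.156 µA

Combine the parallel branches: R_p = (1/2.13 + 1/10.5 + 1/39.7)⁻¹ = 1.695 kΩ.
Node voltage V_A = V_DC · R_p/(R_s + R_p) = 13.5 × 0.4588 = 6.193 mV.
Branch current I = V_A/R3 = 6.193/39.7 = 0.1560 µA.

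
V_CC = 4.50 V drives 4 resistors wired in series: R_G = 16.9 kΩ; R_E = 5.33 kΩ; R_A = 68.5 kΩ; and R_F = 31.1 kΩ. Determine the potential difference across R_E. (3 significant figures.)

V ≈ 0.197 V

Total series resistance ΣR = 16.9 + 5.33 + 68.5 + 31.1 = 121.8 kΩ.
Voltage divider: V = V_CC · (5.330 / 121.8) = 4.50 × 0.04375 = 0.1969 V.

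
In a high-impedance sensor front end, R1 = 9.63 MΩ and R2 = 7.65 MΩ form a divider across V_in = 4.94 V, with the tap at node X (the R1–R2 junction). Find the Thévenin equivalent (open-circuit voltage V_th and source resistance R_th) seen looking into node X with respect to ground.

V_th ≈ 2.19 V, R_th ≈ 4.26 MΩ

With X open, the divider is unloaded: V_th = 4.94 × 7.65/17.28 = 2.187 V.
With V_in suppressed (replaced by a short), R_th = R1 ‖ R2 = (9.630 × 7.65)/(9.630 + 7.65) = 4.263 MΩ.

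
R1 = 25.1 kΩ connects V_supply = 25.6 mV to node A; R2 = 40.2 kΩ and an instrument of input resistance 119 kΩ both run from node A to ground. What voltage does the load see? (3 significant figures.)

V_out ≈ 13.9 mV

The load sits in parallel with R2, giving an effective lower resistance R2' = R2·R_L/(R2+R_L) = 30.05 kΩ.
Now apply the divider: V_out = 25.6 × 0.5449 = 13.95 mV.
(Unloaded it would be 15.8 mV; the load pulls it down.)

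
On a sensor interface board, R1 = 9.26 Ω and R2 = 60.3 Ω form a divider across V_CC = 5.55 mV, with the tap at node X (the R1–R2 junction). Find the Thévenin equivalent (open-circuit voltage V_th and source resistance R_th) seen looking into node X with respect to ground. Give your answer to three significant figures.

V_th ≈ 4.81 mV, R_th ≈ 8.03 Ω

Open-circuit (no load on X): V_th = V_CC · R2/(R1 + R2) = 5.55 × 60.3/(9.260 + 60.3) = 4.811 mV.
Looking into X with the source shorted: R_th = R1·R2/(R1+R2) = 9.260 × 60.3/69.56 = 8.027 Ω.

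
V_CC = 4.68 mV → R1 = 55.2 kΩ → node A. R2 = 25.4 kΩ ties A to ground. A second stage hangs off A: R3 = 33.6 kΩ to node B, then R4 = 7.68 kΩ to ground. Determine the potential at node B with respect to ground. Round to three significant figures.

Looking into the second stage from A: R3 + R4 = 41.28 kΩ appears in parallel with R2.
Effective lower resistance at A: R2 ‖ 41.28 = 15.72 kΩ.
So V_A = 4.68 × 0.2217 = 1.038 mV.
Then the unloaded second divider: V_B = V_A × R4/(R3+R4) = 1.038 × 0.1860 = 0.1930 mV.

V_B ≈ 0.193 mV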